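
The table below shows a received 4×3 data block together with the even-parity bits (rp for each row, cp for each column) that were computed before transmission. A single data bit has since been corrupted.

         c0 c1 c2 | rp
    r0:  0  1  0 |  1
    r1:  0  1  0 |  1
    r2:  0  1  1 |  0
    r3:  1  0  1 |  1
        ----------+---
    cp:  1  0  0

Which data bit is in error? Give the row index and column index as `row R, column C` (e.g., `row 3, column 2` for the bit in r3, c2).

row 3, column 1

Recompute each row's even parity and compare to rp:
  r0: data parity 1, sent rp 1 → ok
  r1: data parity 1, sent rp 1 → ok
  r2: data parity 0, sent rp 0 → ok
  r3: data parity 0, sent rp 1 → mismatch
Recompute each column's even parity and compare to cp:
  c0: data parity 1, sent cp 1 → ok
  c1: data parity 1, sent cp 0 → mismatch
  c2: data parity 0, sent cp 0 → ok
Exactly one row (r3) and one column (c1) fail → the flipped bit is at their intersection.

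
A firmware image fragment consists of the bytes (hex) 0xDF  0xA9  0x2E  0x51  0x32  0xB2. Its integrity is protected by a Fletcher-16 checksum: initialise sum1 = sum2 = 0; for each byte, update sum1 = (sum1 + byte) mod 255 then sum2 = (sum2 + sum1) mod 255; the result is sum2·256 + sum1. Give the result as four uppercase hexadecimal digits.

Running sums (mod 255):
  after byte 0 (0xDF): sum1=223, sum2=223
  after byte 1 (0xA9): sum1=137, sum2=105
  after byte 2 (0x2E): sum1=183, sum2=33
  after byte 3 (0x51): sum1=9, sum2=42
  after byte 4 (0x32): sum1=59, sum2=101
  after byte 5 (0xB2): sum1=237, sum2=83
Checksum = sum2·256 + sum1 = 83·256 + 237 = 21485 = 0x53ED.

53ED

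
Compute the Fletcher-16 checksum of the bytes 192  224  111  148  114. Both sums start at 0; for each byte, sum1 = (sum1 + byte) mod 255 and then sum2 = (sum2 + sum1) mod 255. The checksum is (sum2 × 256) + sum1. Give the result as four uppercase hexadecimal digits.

Running sums (mod 255):
  after byte 0 (192): sum1=192, sum2=192
  after byte 1 (224): sum1=161, sum2=98
  after byte 2 (111): sum1=17, sum2=115
  after byte 3 (148): sum1=165, sum2=25
  after byte 4 (114): sum1=24, sum2=49
Checksum = sum2·256 + sum1 = 49·256 + 24 = 12568 = 0x3118.

3118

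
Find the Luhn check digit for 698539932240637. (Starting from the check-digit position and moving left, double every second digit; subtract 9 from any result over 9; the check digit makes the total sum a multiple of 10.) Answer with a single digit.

4

Partial digits right→left: 7 3 6 0 4 2 2 3 9 9 3 5 8 9 6
Double every second digit counting from the check-digit position (so the 1st, 3rd, 5th, ... of the partial from the right).
  doubled (with −9 where >9): 5 3 8 4 9 6 7 3 → sum 45
  kept as-is: 3 0 2 3 9 5 9 → sum 31
Total = 45 + 31 = 76.
Check digit = (10 − (76 mod 10)) mod 10 = 4.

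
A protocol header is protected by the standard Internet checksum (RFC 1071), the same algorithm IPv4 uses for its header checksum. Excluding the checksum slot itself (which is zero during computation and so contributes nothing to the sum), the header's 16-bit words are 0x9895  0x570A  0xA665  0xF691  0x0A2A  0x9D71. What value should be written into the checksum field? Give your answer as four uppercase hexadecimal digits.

CBCC

One's-complement addition (fold any carry out of bit 15 back into bit 0):
  0x9895 + 0x570A = 0x0EF9F
  0xEF9F + 0xA665 = 0x19604 → wrap carry → 0x9605
  0x9605 + 0xF691 = 0x18C96 → wrap carry → 0x8C97
  0x8C97 + 0x0A2A = 0x096C1
  0x96C1 + 0x9D71 = 0x13432 → wrap carry → 0x3433
One's-complement sum = 0x3433.
Checksum = ~0x3433 & 0xFFFF = 0xCBCC.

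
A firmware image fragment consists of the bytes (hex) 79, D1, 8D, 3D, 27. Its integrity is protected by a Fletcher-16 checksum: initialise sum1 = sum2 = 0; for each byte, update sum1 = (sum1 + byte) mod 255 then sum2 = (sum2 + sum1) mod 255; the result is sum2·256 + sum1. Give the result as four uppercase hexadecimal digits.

F03D

Running sums (mod 255):
  after byte 0 (79): sum1=121, sum2=121
  after byte 1 (D1): sum1=75, sum2=196
  after byte 2 (8D): sum1=216, sum2=157
  after byte 3 (3D): sum1=22, sum2=179
  after byte 4 (27): sum1=61, sum2=240
Checksum = sum2·256 + sum1 = 240·256 + 61 = 61501 = 0xF03D.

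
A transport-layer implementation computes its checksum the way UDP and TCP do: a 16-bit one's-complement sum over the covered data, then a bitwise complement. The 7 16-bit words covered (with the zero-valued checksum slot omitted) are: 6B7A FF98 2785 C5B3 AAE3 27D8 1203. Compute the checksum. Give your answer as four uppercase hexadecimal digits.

One's-complement addition (fold any carry out of bit 15 back into bit 0):
  0x6B7A + 0xFF98 = 0x16B12 → wrap carry → 0x6B13
  0x6B13 + 0x2785 = 0x09298
  0x9298 + 0xC5B3 = 0x1584B → wrap carry → 0x584C
  0x584C + 0xAAE3 = 0x1032F → wrap carry → 0x0330
  0x0330 + 0x27D8 = 0x02B08
  0x2B08 + 0x1203 = 0x03D0B
One's-complement sum = 0x3D0B.
Checksum = ~0x3D0B & 0xFFFF = 0xC2F4.

C2F4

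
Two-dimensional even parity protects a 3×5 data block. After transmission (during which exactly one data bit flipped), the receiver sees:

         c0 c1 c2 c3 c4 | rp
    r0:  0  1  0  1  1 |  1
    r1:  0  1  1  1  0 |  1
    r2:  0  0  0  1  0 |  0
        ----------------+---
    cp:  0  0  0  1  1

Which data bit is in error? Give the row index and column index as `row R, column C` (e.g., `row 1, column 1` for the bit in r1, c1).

Recompute each row's even parity and compare to rp:
  r0: data parity 1, sent rp 1 → ok
  r1: data parity 1, sent rp 1 → ok
  r2: data parity 1, sent rp 0 → mismatch
Recompute each column's even parity and compare to cp:
  c0: data parity 0, sent cp 0 → ok
  c1: data parity 0, sent cp 0 → ok
  c2: data parity 1, sent cp 0 → mismatch
  c3: data parity 1, sent cp 1 → ok
  c4: data parity 1, sent cp 1 → ok
Exactly one row (r2) and one column (c2) fail → the flipped bit is at their intersection.

row 2, column 2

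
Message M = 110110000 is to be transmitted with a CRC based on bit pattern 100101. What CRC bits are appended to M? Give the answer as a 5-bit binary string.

Append 5 zeros: 11011000000000. Divide by 100101 (XOR where the leading bit is 1):
  pos 0: 110110 XOR 100101 = 010011
  pos 1: 100110 XOR 100101 = 000011
  pos 5: 110000 XOR 100101 = 010101
  pos 6: 101010 XOR 100101 = 001111
  pos 8: 111100 XOR 100101 = 011001
Remainder (last 5 bits) = 11001. This is the CRC / FCS.

11001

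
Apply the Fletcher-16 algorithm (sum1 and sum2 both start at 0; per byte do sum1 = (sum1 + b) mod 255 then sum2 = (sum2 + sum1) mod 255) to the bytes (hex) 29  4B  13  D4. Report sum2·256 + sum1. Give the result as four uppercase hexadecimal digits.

815C

Running sums (mod 255):
  after byte 0 (29): sum1=41, sum2=41
  after byte 1 (4B): sum1=116, sum2=157
  after byte 2 (13): sum1=135, sum2=37
  after byte 3 (D4): sum1=92, sum2=129
Checksum = sum2·256 + sum1 = 129·256 + 92 = 33116 = 0x815C.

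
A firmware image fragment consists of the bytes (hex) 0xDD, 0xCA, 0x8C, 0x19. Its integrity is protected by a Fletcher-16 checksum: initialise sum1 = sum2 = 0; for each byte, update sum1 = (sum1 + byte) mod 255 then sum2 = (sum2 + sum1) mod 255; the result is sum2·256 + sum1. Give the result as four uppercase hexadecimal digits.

Running sums (mod 255):
  after byte 0 (0xDD): sum1=221, sum2=221
  after byte 1 (0xCA): sum1=168, sum2=134
  after byte 2 (0x8C): sum1=53, sum2=187
  after byte 3 (0x19): sum1=78, sum2=10
Checksum = sum2·256 + sum1 = 10·256 + 78 = 2638 = 0x0A4E.

0A4E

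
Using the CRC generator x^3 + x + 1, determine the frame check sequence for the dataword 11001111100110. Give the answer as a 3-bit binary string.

Append 3 zeros: 11001111100110000. Divide by 1011 (XOR where the leading bit is 1):
  pos 0: 1100 XOR 1011 = 0111
  pos 1: 1111 XOR 1011 = 0100
  pos 2: 1001 XOR 1011 = 0010
  pos 4: 1011 XOR 1011 = 0000
  pos 8: 1001 XOR 1011 = 0010
  pos 10: 1010 XOR 1011 = 0001
  pos 13: 1000 XOR 1011 = 0011
Remainder (last 3 bits) = 011. This is the CRC / FCS.

011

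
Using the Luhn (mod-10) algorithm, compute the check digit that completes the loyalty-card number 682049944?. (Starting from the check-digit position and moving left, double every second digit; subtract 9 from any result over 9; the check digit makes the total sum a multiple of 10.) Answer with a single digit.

7

Partial digits right→left: 4 4 9 9 4 0 2 8 6
Double every second digit counting from the check-digit position (so the 1st, 3rd, 5th, ... of the partial from the right).
  doubled (with −9 where >9): 8 9 8 4 3 → sum 32
  kept as-is: 4 9 0 8 → sum 21
Total = 32 + 21 = 53.
Check digit = (10 − (53 mod 10)) mod 10 = 7.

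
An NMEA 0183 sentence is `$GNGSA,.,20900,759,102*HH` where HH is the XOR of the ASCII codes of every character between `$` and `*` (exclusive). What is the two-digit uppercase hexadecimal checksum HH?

XOR the ASCII codes of the payload characters:
  'G' = 0x47 → acc = 0x47
  'N' = 0x4E → acc = 0x09
  'G' = 0x47 → acc = 0x4E
  'S' = 0x53 → acc = 0x1D
  'A' = 0x41 → acc = 0x5C
  ',' = 0x2C → acc = 0x70
  '.' = 0x2E → acc = 0x5E
  ',' = 0x2C → acc = 0x72
  '2' = 0x32 → acc = 0x40
  '0' = 0x30 → acc = 0x70
  '9' = 0x39 → acc = 0x49
  '0' = 0x30 → acc = 0x79
  '0' = 0x30 → acc = 0x49
  ',' = 0x2C → acc = 0x65
  '7' = 0x37 → acc = 0x52
  '5' = 0x35 → acc = 0x67
  '9' = 0x39 → acc = 0x5E
  ',' = 0x2C → acc = 0x72
  '1' = 0x31 → acc = 0x43
  '0' = 0x30 → acc = 0x73
  '2' = 0x32 → acc = 0x41
Checksum = 0x41.

41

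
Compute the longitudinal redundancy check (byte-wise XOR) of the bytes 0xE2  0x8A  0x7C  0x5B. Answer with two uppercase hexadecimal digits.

4F

XOR the bytes together:
  start with 0xE2
  0xE2 ⊕ 0x8A = 0x68
  0x68 ⊕ 0x7C = 0x14
  0x14 ⊕ 0x5B = 0x4F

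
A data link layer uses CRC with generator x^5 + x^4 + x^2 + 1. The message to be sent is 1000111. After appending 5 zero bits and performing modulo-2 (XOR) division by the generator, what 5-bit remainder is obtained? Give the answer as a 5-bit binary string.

01111

Append 5 zeros: 100011100000. Divide by 110101 (XOR where the leading bit is 1):
  pos 0: 100011 XOR 110101 = 010110
  pos 1: 101101 XOR 110101 = 011000
  pos 2: 110000 XOR 110101 = 000101
  pos 5: 101000 XOR 110101 = 011101
  pos 6: 111010 XOR 110101 = 001111
Remainder (last 5 bits) = 01111. This is the CRC / FCS.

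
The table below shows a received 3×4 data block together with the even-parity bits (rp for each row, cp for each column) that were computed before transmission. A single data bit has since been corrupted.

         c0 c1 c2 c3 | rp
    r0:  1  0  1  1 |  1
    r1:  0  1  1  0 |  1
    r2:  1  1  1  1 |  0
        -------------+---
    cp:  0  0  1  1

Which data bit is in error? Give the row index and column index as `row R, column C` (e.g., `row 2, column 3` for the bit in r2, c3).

Recompute each row's even parity and compare to rp:
  r0: data parity 1, sent rp 1 → ok
  r1: data parity 0, sent rp 1 → mismatch
  r2: data parity 0, sent rp 0 → ok
Recompute each column's even parity and compare to cp:
  c0: data parity 0, sent cp 0 → ok
  c1: data parity 0, sent cp 0 → ok
  c2: data parity 1, sent cp 1 → ok
  c3: data parity 0, sent cp 1 → mismatch
Exactly one row (r1) and one column (c3) fail → the flipped bit is at their intersection.

row 1, column 3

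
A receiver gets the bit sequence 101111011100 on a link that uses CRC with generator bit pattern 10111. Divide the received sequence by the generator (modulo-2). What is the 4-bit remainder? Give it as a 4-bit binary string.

0000

Modulo-2 division of 101111011100 by 10111:
  pos 0: 10111 XOR 10111 = 00000
  pos 5: 10111 XOR 10111 = 00000
Remainder = 0000 (zero — the frame passes the CRC check).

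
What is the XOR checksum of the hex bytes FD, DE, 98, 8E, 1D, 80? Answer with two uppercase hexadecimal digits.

A8

XOR the bytes together:
  start with 0xFD
  0xFD ⊕ 0xDE = 0x23
  0x23 ⊕ 0x98 = 0xBB
  0xBB ⊕ 0x8E = 0x35
  0x35 ⊕ 0x1D = 0x28
  0x28 ⊕ 0x80 = 0xA8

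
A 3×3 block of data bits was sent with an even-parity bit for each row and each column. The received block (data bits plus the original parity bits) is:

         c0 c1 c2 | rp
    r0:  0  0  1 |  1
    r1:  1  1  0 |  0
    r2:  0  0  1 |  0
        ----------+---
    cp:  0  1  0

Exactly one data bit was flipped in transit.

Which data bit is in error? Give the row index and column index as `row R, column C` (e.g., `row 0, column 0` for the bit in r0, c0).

Recompute each row's even parity and compare to rp:
  r0: data parity 1, sent rp 1 → ok
  r1: data parity 0, sent rp 0 → ok
  r2: data parity 1, sent rp 0 → mismatch
Recompute each column's even parity and compare to cp:
  c0: data parity 1, sent cp 0 → mismatch
  c1: data parity 1, sent cp 1 → ok
  c2: data parity 0, sent cp 0 → ok
Exactly one row (r2) and one column (c0) fail → the flipped bit is at their intersection.

row 2, column 0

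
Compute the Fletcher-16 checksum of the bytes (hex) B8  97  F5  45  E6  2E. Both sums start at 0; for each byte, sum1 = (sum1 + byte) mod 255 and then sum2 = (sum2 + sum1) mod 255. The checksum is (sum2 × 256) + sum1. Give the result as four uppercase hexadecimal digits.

EDA0

Running sums (mod 255):
  after byte 0 (B8): sum1=184, sum2=184
  after byte 1 (97): sum1=80, sum2=9
  after byte 2 (F5): sum1=70, sum2=79
  after byte 3 (45): sum1=139, sum2=218
  after byte 4 (E6): sum1=114, sum2=77
  after byte 5 (2E): sum1=160, sum2=237
Checksum = sum2·256 + sum1 = 237·256 + 160 = 60832 = 0xEDA0.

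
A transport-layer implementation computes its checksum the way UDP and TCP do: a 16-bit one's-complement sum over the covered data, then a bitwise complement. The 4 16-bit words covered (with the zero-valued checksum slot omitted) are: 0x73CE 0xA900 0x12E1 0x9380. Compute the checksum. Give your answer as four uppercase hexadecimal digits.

One's-complement addition (fold any carry out of bit 15 back into bit 0):
  0x73CE + 0xA900 = 0x11CCE → wrap carry → 0x1CCF
  0x1CCF + 0x12E1 = 0x02FB0
  0x2FB0 + 0x9380 = 0x0C330
One's-complement sum = 0xC330.
Checksum = ~0xC330 & 0xFFFF = 0x3CCF.

3CCF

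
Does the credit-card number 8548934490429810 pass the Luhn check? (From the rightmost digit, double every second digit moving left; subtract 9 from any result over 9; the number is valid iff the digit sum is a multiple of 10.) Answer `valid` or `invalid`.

valid

From the right, keep odd positions and double even positions (subtract 9 from any doubled value over 9):
  doubled (positions 2,4,...): 2 9 8 9 8 9 8 7 → sum 60
  kept (positions 1,3,...): 0 8 2 0 4 3 8 5 → sum 30
Total = 90.
90 mod 10 = 0, so the number is valid.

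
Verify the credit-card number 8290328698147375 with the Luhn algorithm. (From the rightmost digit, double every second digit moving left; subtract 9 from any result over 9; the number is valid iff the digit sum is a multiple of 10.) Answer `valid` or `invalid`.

valid

From the right, keep odd positions and double even positions (subtract 9 from any doubled value over 9):
  doubled (positions 2,4,...): 5 5 2 9 7 6 9 7 → sum 50
  kept (positions 1,3,...): 5 3 4 8 6 2 0 2 → sum 30
Total = 80.
80 mod 10 = 0, so the number is valid.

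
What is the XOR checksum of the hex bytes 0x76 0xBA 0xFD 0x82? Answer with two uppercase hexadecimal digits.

B3

XOR the bytes together:
  start with 0x76
  0x76 ⊕ 0xBA = 0xCC
  0xCC ⊕ 0xFD = 0x31
  0x31 ⊕ 0x82 = 0xB3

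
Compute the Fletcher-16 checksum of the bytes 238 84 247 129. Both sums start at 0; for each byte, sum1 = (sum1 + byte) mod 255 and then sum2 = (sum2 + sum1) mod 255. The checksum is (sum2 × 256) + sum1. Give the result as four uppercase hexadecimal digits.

Running sums (mod 255):
  after byte 0 (238): sum1=238, sum2=238
  after byte 1 (84): sum1=67, sum2=50
  after byte 2 (247): sum1=59, sum2=109
  after byte 3 (129): sum1=188, sum2=42
Checksum = sum2·256 + sum1 = 42·256 + 188 = 10940 = 0x2ABC.

2ABC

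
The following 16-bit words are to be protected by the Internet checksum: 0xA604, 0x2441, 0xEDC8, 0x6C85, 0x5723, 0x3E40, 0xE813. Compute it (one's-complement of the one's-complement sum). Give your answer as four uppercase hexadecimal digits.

5DF4

One's-complement addition (fold any carry out of bit 15 back into bit 0):
  0xA604 + 0x2441 = 0x0CA45
  0xCA45 + 0xEDC8 = 0x1B80D → wrap carry → 0xB80E
  0xB80E + 0x6C85 = 0x12493 → wrap carry → 0x2494
  0x2494 + 0x5723 = 0x07BB7
  0x7BB7 + 0x3E40 = 0x0B9F7
  0xB9F7 + 0xE813 = 0x1A20A → wrap carry → 0xA20B
One's-complement sum = 0xA20B.
Checksum = ~0xA20B & 0xFFFF = 0x5DF4.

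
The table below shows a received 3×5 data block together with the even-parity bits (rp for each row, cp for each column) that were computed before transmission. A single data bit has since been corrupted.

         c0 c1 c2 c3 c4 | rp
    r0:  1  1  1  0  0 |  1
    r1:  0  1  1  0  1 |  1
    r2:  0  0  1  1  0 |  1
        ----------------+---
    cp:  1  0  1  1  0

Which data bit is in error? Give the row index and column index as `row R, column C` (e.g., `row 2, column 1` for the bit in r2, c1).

row 2, column 4

Recompute each row's even parity and compare to rp:
  r0: data parity 1, sent rp 1 → ok
  r1: data parity 1, sent rp 1 → ok
  r2: data parity 0, sent rp 1 → mismatch
Recompute each column's even parity and compare to cp:
  c0: data parity 1, sent cp 1 → ok
  c1: data parity 0, sent cp 0 → ok
  c2: data parity 1, sent cp 1 → ok
  c3: data parity 1, sent cp 1 → ok
  c4: data parity 1, sent cp 0 → mismatch
Exactly one row (r2) and one column (c4) fail → the flipped bit is at their intersection.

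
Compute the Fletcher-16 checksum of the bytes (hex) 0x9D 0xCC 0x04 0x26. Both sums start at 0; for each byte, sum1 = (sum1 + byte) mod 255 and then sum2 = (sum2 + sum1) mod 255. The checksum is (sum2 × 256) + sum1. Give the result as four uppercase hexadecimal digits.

0B94

Running sums (mod 255):
  after byte 0 (0x9D): sum1=157, sum2=157
  after byte 1 (0xCC): sum1=106, sum2=8
  after byte 2 (0x04): sum1=110, sum2=118
  after byte 3 (0x26): sum1=148, sum2=11
Checksum = sum2·256 + sum1 = 11·256 + 148 = 2964 = 0x0B94.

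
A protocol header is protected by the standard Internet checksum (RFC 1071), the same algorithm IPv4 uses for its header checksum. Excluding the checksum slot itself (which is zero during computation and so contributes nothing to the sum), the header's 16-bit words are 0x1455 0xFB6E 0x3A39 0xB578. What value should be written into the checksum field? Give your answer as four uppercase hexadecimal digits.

008A

One's-complement addition (fold any carry out of bit 15 back into bit 0):
  0x1455 + 0xFB6E = 0x10FC3 → wrap carry → 0x0FC4
  0x0FC4 + 0x3A39 = 0x049FD
  0x49FD + 0xB578 = 0x0FF75
One's-complement sum = 0xFF75.
Checksum = ~0xFF75 & 0xFFFF = 0x008A.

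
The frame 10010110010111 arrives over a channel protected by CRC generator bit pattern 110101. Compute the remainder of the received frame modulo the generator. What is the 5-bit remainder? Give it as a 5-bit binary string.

Modulo-2 division of 10010110010111 by 110101:
  pos 0: 100101 XOR 110101 = 010000
  pos 1: 100001 XOR 110101 = 010100
  pos 2: 101000 XOR 110101 = 011101
  pos 3: 111010 XOR 110101 = 001111
  pos 5: 111110 XOR 110101 = 001011
  pos 7: 101111 XOR 110101 = 011010
  pos 8: 110101 XOR 110101 = 000000
Remainder = 00000 (zero — the frame passes the CRC check).

00000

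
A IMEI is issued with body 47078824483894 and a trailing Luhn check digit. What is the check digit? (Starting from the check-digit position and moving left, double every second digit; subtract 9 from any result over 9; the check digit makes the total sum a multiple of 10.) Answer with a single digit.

Partial digits right→left: 4 9 8 3 8 4 4 2 8 8 7 0 7 4
Double every second digit counting from the check-digit position (so the 1st, 3rd, 5th, ... of the partial from the right).
  doubled (with −9 where >9): 8 7 7 8 7 5 5 → sum 47
  kept as-is: 9 3 4 2 8 0 4 → sum 30
Total = 47 + 30 = 77.
Check digit = (10 − (77 mod 10)) mod 10 = 3.

3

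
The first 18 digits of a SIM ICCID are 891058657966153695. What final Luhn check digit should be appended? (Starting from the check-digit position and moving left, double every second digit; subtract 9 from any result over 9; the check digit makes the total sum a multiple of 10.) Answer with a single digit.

Partial digits right→left: 5 9 6 3 5 1 6 6 9 7 5 6 8 5 0 1 9 8
Double every second digit counting from the check-digit position (so the 1st, 3rd, 5th, ... of the partial from the right).
  doubled (with −9 where >9): 1 3 1 3 9 1 7 0 9 → sum 34
  kept as-is: 9 3 1 6 7 6 5 1 8 → sum 46
Total = 34 + 46 = 80.
Check digit = (10 − (80 mod 10)) mod 10 = 0.

0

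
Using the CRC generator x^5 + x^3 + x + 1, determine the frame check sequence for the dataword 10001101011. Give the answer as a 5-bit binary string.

01100

Append 5 zeros: 1000110101100000. Divide by 101011 (XOR where the leading bit is 1):
  pos 0: 100011 XOR 101011 = 001000
  pos 2: 100001 XOR 101011 = 001010
  pos 4: 101001 XOR 101011 = 000010
  pos 8: 101000 XOR 101011 = 000011
Remainder (last 5 bits) = 01100. This is the CRC / FCS.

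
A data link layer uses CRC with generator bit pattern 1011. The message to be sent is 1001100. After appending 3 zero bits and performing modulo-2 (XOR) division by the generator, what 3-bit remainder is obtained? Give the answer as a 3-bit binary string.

Append 3 zeros: 1001100000. Divide by 1011 (XOR where the leading bit is 1):
  pos 0: 1001 XOR 1011 = 0010
  pos 2: 1010 XOR 1011 = 0001
  pos 5: 1000 XOR 1011 = 0011
Remainder (last 3 bits) = 110. This is the CRC / FCS.

110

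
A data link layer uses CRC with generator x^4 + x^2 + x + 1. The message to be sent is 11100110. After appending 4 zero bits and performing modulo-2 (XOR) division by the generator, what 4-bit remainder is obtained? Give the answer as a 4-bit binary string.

1110

Append 4 zeros: 111001100000. Divide by 10111 (XOR where the leading bit is 1):
  pos 0: 11100 XOR 10111 = 01011
  pos 1: 10111 XOR 10111 = 00000
  pos 6: 10000 XOR 10111 = 00111
Remainder (last 4 bits) = 1110. This is the CRC / FCS.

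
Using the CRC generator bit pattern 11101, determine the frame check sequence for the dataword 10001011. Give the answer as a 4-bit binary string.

0110

Append 4 zeros: 100010110000. Divide by 11101 (XOR where the leading bit is 1):
  pos 0: 10001 XOR 11101 = 01100
  pos 1: 11000 XOR 11101 = 00101
  pos 3: 10111 XOR 11101 = 01010
  pos 4: 10100 XOR 11101 = 01001
  pos 5: 10010 XOR 11101 = 01111
  pos 6: 11110 XOR 11101 = 00011
Remainder (last 4 bits) = 0110. This is the CRC / FCS.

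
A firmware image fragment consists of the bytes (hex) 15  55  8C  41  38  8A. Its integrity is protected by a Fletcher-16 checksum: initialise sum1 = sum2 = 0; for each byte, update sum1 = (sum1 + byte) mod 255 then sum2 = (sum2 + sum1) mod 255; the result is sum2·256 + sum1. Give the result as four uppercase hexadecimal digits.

1AFA

Running sums (mod 255):
  after byte 0 (15): sum1=21, sum2=21
  after byte 1 (55): sum1=106, sum2=127
  after byte 2 (8C): sum1=246, sum2=118
  after byte 3 (41): sum1=56, sum2=174
  after byte 4 (38): sum1=112, sum2=31
  after byte 5 (8A): sum1=250, sum2=26
Checksum = sum2·256 + sum1 = 26·256 + 250 = 6906 = 0x1AFA.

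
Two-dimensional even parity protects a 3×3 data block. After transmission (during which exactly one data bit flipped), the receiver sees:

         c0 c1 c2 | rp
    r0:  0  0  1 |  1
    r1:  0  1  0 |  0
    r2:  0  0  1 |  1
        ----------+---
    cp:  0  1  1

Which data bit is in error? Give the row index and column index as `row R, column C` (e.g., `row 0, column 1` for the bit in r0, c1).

row 1, column 2

Recompute each row's even parity and compare to rp:
  r0: data parity 1, sent rp 1 → ok
  r1: data parity 1, sent rp 0 → mismatch
  r2: data parity 1, sent rp 1 → ok
Recompute each column's even parity and compare to cp:
  c0: data parity 0, sent cp 0 → ok
  c1: data parity 1, sent cp 1 → ok
  c2: data parity 0, sent cp 1 → mismatch
Exactly one row (r1) and one column (c2) fail → the flipped bit is at their intersection.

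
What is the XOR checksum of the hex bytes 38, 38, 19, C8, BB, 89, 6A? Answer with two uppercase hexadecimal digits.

XOR the bytes together:
  start with 0x38
  0x38 ⊕ 0x38 = 0x00
  0x00 ⊕ 0x19 = 0x19
  0x19 ⊕ 0xC8 = 0xD1
  0xD1 ⊕ 0xBB = 0x6A
  0x6A ⊕ 0x89 = 0xE3
  0xE3 ⊕ 0x6A = 0x89

89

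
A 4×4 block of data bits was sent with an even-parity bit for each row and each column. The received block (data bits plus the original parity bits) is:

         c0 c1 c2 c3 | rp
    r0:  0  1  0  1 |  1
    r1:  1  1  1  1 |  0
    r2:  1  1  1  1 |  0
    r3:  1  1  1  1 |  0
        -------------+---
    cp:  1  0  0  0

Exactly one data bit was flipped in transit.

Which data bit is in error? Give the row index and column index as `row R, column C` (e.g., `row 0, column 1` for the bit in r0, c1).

Recompute each row's even parity and compare to rp:
  r0: data parity 0, sent rp 1 → mismatch
  r1: data parity 0, sent rp 0 → ok
  r2: data parity 0, sent rp 0 → ok
  r3: data parity 0, sent rp 0 → ok
Recompute each column's even parity and compare to cp:
  c0: data parity 1, sent cp 1 → ok
  c1: data parity 0, sent cp 0 → ok
  c2: data parity 1, sent cp 0 → mismatch
  c3: data parity 0, sent cp 0 → ok
Exactly one row (r0) and one column (c2) fail → the flipped bit is at their intersection.

row 0, column 2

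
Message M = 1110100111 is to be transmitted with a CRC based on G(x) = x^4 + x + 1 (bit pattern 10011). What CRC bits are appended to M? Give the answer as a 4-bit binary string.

Append 4 zeros: 11101001110000. Divide by 10011 (XOR where the leading bit is 1):
  pos 0: 11101 XOR 10011 = 01110
  pos 1: 11100 XOR 10011 = 01111
  pos 2: 11110 XOR 10011 = 01101
  pos 3: 11011 XOR 10011 = 01000
  pos 4: 10001 XOR 10011 = 00010
  pos 7: 10100 XOR 10011 = 00111
  pos 9: 11100 XOR 10011 = 01111
Remainder (last 4 bits) = 1111. This is the CRC / FCS.

1111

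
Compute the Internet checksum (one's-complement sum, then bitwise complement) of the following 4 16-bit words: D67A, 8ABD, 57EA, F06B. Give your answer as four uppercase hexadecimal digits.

5671

One's-complement addition (fold any carry out of bit 15 back into bit 0):
  0xD67A + 0x8ABD = 0x16137 → wrap carry → 0x6138
  0x6138 + 0x57EA = 0x0B922
  0xB922 + 0xF06B = 0x1A98D → wrap carry → 0xA98E
One's-complement sum = 0xA98E.
Checksum = ~0xA98E & 0xFFFF = 0x5671.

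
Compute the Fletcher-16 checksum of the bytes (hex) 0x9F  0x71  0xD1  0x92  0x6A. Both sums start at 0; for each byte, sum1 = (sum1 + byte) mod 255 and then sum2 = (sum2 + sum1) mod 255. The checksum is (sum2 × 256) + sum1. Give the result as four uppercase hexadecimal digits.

E8DF

Running sums (mod 255):
  after byte 0 (0x9F): sum1=159, sum2=159
  after byte 1 (0x71): sum1=17, sum2=176
  after byte 2 (0xD1): sum1=226, sum2=147
  after byte 3 (0x92): sum1=117, sum2=9
  after byte 4 (0x6A): sum1=223, sum2=232
Checksum = sum2·256 + sum1 = 232·256 + 223 = 59615 = 0xE8DF.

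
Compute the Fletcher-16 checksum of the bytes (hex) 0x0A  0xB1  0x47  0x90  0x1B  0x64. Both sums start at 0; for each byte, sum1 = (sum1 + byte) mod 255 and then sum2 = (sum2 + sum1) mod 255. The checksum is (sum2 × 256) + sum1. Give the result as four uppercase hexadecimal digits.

Running sums (mod 255):
  after byte 0 (0x0A): sum1=10, sum2=10
  after byte 1 (0xB1): sum1=187, sum2=197
  after byte 2 (0x47): sum1=3, sum2=200
  after byte 3 (0x90): sum1=147, sum2=92
  after byte 4 (0x1B): sum1=174, sum2=11
  after byte 5 (0x64): sum1=19, sum2=30
Checksum = sum2·256 + sum1 = 30·256 + 19 = 7699 = 0x1E13.

1E13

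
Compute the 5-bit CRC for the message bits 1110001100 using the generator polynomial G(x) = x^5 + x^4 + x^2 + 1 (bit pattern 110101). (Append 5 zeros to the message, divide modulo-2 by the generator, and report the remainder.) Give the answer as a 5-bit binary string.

10110

Append 5 zeros: 111000110000000. Divide by 110101 (XOR where the leading bit is 1):
  pos 0: 111000 XOR 110101 = 001101
  pos 2: 110111 XOR 110101 = 000010
  pos 6: 100000 XOR 110101 = 010101
  pos 7: 101010 XOR 110101 = 011111
  pos 8: 111110 XOR 110101 = 001011
Remainder (last 5 bits) = 10110. This is the CRC / FCS.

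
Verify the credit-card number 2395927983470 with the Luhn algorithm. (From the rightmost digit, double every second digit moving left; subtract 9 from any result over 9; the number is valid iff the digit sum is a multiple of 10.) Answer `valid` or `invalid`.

valid

From the right, keep odd positions and double even positions (subtract 9 from any doubled value over 9):
  doubled (positions 2,4,...): 5 6 9 4 1 6 → sum 31
  kept (positions 1,3,...): 0 4 8 7 9 9 2 → sum 39
Total = 70.
70 mod 10 = 0, so the number is valid.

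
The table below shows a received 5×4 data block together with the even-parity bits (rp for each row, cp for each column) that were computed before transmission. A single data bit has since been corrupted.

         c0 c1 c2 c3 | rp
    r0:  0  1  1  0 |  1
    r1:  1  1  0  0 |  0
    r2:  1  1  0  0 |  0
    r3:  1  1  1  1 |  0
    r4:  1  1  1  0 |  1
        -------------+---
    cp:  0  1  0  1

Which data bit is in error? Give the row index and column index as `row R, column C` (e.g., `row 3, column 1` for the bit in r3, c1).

Recompute each row's even parity and compare to rp:
  r0: data parity 0, sent rp 1 → mismatch
  r1: data parity 0, sent rp 0 → ok
  r2: data parity 0, sent rp 0 → ok
  r3: data parity 0, sent rp 0 → ok
  r4: data parity 1, sent rp 1 → ok
Recompute each column's even parity and compare to cp:
  c0: data parity 0, sent cp 0 → ok
  c1: data parity 1, sent cp 1 → ok
  c2: data parity 1, sent cp 0 → mismatch
  c3: data parity 1, sent cp 1 → ok
Exactly one row (r0) and one column (c2) fail → the flipped bit is at their intersection.

row 0, column 2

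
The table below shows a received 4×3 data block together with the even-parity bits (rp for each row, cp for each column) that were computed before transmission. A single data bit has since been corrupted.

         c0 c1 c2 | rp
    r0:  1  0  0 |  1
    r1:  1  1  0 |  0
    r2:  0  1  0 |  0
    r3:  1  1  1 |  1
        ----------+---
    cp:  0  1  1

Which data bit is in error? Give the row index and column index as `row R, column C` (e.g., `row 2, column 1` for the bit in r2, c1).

Recompute each row's even parity and compare to rp:
  r0: data parity 1, sent rp 1 → ok
  r1: data parity 0, sent rp 0 → ok
  r2: data parity 1, sent rp 0 → mismatch
  r3: data parity 1, sent rp 1 → ok
Recompute each column's even parity and compare to cp:
  c0: data parity 1, sent cp 0 → mismatch
  c1: data parity 1, sent cp 1 → ok
  c2: data parity 1, sent cp 1 → ok
Exactly one row (r2) and one column (c0) fail → the flipped bit is at their intersection.

row 2, column 0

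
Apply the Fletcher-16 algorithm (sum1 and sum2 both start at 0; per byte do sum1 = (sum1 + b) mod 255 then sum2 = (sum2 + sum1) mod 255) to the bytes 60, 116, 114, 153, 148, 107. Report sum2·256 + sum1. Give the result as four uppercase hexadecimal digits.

DABC

Running sums (mod 255):
  after byte 0 (60): sum1=60, sum2=60
  after byte 1 (116): sum1=176, sum2=236
  after byte 2 (114): sum1=35, sum2=16
  after byte 3 (153): sum1=188, sum2=204
  after byte 4 (148): sum1=81, sum2=30
  after byte 5 (107): sum1=188, sum2=218
Checksum = sum2·256 + sum1 = 218·256 + 188 = 55996 = 0xDABC.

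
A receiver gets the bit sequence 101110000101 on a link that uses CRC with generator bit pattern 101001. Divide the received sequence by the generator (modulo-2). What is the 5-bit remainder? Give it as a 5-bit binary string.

Modulo-2 division of 101110000101 by 101001:
  pos 0: 101110 XOR 101001 = 000111
  pos 3: 111000 XOR 101001 = 010001
  pos 4: 100011 XOR 101001 = 001010
  pos 6: 101001 XOR 101001 = 000000
Remainder = 00000 (zero — the frame passes the CRC check).

00000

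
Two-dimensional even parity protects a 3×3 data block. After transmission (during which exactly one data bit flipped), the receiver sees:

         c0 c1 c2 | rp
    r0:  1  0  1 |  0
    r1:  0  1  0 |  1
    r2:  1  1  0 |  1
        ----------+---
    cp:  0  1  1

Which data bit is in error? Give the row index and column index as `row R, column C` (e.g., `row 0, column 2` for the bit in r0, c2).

Recompute each row's even parity and compare to rp:
  r0: data parity 0, sent rp 0 → ok
  r1: data parity 1, sent rp 1 → ok
  r2: data parity 0, sent rp 1 → mismatch
Recompute each column's even parity and compare to cp:
  c0: data parity 0, sent cp 0 → ok
  c1: data parity 0, sent cp 1 → mismatch
  c2: data parity 1, sent cp 1 → ok
Exactly one row (r2) and one column (c1) fail → the flipped bit is at their intersection.

row 2, column 1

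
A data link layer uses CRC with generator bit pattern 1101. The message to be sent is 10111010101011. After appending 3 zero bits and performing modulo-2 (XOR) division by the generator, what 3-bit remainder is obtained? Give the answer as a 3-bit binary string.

011

Append 3 zeros: 10111010101011000. Divide by 1101 (XOR where the leading bit is 1):
  pos 0: 1011 XOR 1101 = 0110
  pos 1: 1101 XOR 1101 = 0000
  pos 6: 1010 XOR 1101 = 0111
  pos 7: 1111 XOR 1101 = 0010
  pos 9: 1001 XOR 1101 = 0100
  pos 10: 1001 XOR 1101 = 0100
  pos 11: 1000 XOR 1101 = 0101
  pos 12: 1010 XOR 1101 = 0111
  pos 13: 1110 XOR 1101 = 0011
Remainder (last 3 bits) = 011. This is the CRC / FCS.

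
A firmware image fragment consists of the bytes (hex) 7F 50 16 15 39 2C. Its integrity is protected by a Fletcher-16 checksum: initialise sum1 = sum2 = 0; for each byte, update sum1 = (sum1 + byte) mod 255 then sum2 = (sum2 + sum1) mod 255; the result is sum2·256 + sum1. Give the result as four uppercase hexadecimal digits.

Running sums (mod 255):
  after byte 0 (7F): sum1=127, sum2=127
  after byte 1 (50): sum1=207, sum2=79
  after byte 2 (16): sum1=229, sum2=53
  after byte 3 (15): sum1=250, sum2=48
  after byte 4 (39): sum1=52, sum2=100
  after byte 5 (2C): sum1=96, sum2=196
Checksum = sum2·256 + sum1 = 196·256 + 96 = 50272 = 0xC460.

C460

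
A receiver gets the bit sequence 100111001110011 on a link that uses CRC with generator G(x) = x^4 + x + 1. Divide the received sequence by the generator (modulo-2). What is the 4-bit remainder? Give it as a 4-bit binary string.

Modulo-2 division of 100111001110011 by 10011:
  pos 0: 10011 XOR 10011 = 00000
  pos 5: 10011 XOR 10011 = 00000
  pos 10: 10011 XOR 10011 = 00000
Remainder = 0000 (zero — the frame passes the CRC check).

0000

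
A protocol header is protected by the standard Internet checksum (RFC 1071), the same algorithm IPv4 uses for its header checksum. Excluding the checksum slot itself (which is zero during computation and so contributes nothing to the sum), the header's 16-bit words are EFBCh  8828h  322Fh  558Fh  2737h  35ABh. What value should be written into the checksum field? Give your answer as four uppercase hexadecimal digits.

One's-complement addition (fold any carry out of bit 15 back into bit 0):
  0xEFBC + 0x8828 = 0x177E4 → wrap carry → 0x77E5
  0x77E5 + 0x322F = 0x0AA14
  0xAA14 + 0x558F = 0x0FFA3
  0xFFA3 + 0x2737 = 0x126DA → wrap carry → 0x26DB
  0x26DB + 0x35AB = 0x05C86
One's-complement sum = 0x5C86.
Checksum = ~0x5C86 & 0xFFFF = 0xA379.

A379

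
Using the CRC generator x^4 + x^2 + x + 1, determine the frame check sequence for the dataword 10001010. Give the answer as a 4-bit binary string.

1000

Append 4 zeros: 100010100000. Divide by 10111 (XOR where the leading bit is 1):
  pos 0: 10001 XOR 10111 = 00110
  pos 2: 11001 XOR 10111 = 01110
  pos 3: 11100 XOR 10111 = 01011
  pos 4: 10110 XOR 10111 = 00001
Remainder (last 4 bits) = 1000. This is the CRC / FCS.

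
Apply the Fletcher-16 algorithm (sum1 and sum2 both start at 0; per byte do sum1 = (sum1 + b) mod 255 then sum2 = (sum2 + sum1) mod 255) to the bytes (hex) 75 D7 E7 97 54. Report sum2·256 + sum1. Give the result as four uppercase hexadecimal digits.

E521

Running sums (mod 255):
  after byte 0 (75): sum1=117, sum2=117
  after byte 1 (D7): sum1=77, sum2=194
  after byte 2 (E7): sum1=53, sum2=247
  after byte 3 (97): sum1=204, sum2=196
  after byte 4 (54): sum1=33, sum2=229
Checksum = sum2·256 + sum1 = 229·256 + 33 = 58657 = 0xE521.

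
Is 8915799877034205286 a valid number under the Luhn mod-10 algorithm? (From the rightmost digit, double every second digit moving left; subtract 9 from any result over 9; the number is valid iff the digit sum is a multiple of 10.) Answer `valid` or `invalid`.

From the right, keep odd positions and double even positions (subtract 9 from any doubled value over 9):
  doubled (positions 2,4,...): 7 1 4 6 5 7 9 1 9 → sum 49
  kept (positions 1,3,...): 6 2 0 4 0 7 9 7 1 8 → sum 44
Total = 93.
93 mod 10 = 3, so the number is invalid.

invalid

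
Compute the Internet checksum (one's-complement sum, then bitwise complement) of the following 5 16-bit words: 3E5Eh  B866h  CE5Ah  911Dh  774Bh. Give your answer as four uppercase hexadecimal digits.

One's-complement addition (fold any carry out of bit 15 back into bit 0):
  0x3E5E + 0xB866 = 0x0F6C4
  0xF6C4 + 0xCE5A = 0x1C51E → wrap carry → 0xC51F
  0xC51F + 0x911D = 0x1563C → wrap carry → 0x563D
  0x563D + 0x774B = 0x0CD88
One's-complement sum = 0xCD88.
Checksum = ~0xCD88 & 0xFFFF = 0x3277.

3277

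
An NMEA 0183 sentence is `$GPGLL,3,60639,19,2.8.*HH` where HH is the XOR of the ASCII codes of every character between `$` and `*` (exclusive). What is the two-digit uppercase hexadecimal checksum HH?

5B

XOR the ASCII codes of the payload characters:
  'G' = 0x47 → acc = 0x47
  'P' = 0x50 → acc = 0x17
  'G' = 0x47 → acc = 0x50
  'L' = 0x4C → acc = 0x1C
  'L' = 0x4C → acc = 0x50
  ',' = 0x2C → acc = 0x7C
  '3' = 0x33 → acc = 0x4F
  ',' = 0x2C → acc = 0x63
  '6' = 0x36 → acc = 0x55
  '0' = 0x30 → acc = 0x65
  '6' = 0x36 → acc = 0x53
  '3' = 0x33 → acc = 0x60
  '9' = 0x39 → acc = 0x59
  ',' = 0x2C → acc = 0x75
  '1' = 0x31 → acc = 0x44
  '9' = 0x39 → acc = 0x7D
  ',' = 0x2C → acc = 0x51
  '2' = 0x32 → acc = 0x63
  '.' = 0x2E → acc = 0x4D
  '8' = 0x38 → acc = 0x75
  '.' = 0x2E → acc = 0x5B
Checksum = 0x5B.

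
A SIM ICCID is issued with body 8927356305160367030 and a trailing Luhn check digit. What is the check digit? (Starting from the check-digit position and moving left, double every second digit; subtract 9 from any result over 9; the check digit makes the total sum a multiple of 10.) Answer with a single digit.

Partial digits right→left: 0 3 0 7 6 3 0 6 1 5 0 3 6 5 3 7 2 9 8
Double every second digit counting from the check-digit position (so the 1st, 3rd, 5th, ... of the partial from the right).
  doubled (with −9 where >9): 0 0 3 0 2 0 3 6 4 7 → sum 25
  kept as-is: 3 7 3 6 5 3 5 7 9 → sum 48
Total = 25 + 48 = 73.
Check digit = (10 − (73 mod 10)) mod 10 = 7.

7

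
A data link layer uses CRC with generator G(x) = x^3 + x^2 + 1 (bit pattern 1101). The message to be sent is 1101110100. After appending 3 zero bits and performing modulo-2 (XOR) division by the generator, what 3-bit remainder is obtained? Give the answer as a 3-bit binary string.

Append 3 zeros: 1101110100000. Divide by 1101 (XOR where the leading bit is 1):
  pos 0: 1101 XOR 1101 = 0000
  pos 4: 1101 XOR 1101 = 0000
Remainder (last 3 bits) = 000. This is the CRC / FCS.

000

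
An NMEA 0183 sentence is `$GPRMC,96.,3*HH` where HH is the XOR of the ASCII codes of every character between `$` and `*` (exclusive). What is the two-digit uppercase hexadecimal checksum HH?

XOR the ASCII codes of the payload characters:
  'G' = 0x47 → acc = 0x47
  'P' = 0x50 → acc = 0x17
  'R' = 0x52 → acc = 0x45
  'M' = 0x4D → acc = 0x08
  'C' = 0x43 → acc = 0x4B
  ',' = 0x2C → acc = 0x67
  '9' = 0x39 → acc = 0x5E
  '6' = 0x36 → acc = 0x68
  '.' = 0x2E → acc = 0x46
  ',' = 0x2C → acc = 0x6A
  '3' = 0x33 → acc = 0x59
Checksum = 0x59.

59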